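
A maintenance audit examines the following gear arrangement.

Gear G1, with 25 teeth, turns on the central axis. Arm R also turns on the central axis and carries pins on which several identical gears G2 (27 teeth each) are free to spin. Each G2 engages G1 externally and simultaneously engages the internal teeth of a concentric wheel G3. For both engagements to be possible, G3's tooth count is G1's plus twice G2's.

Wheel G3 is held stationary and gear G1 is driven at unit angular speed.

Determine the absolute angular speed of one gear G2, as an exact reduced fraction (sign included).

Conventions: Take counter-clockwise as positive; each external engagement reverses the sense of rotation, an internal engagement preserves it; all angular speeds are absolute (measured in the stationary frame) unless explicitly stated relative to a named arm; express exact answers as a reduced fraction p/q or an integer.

recognized (axles ride arm R): planetary set, 25/27/79 teeth
ring teeth: 25 + 2·27 = 79
25(ω_sun−ω_arm) = −79(ω_ring−ω_arm),  ω_ring = 0, ω_sun = 1
25(1−ω_arm) = −79(0−ω_arm)  ⇒  104·ω_arm = 25  ⇒  ω_arm = 25/104
sun–planet mesh: 25·(1−25/104) = −27·(ω_p−ω_arm)  ⇒  ω_p−ω_arm = -1975/2808
ω_p = 25/104 − 1975/2808 = -25/54
exact speed ratio = -25/54

-25/54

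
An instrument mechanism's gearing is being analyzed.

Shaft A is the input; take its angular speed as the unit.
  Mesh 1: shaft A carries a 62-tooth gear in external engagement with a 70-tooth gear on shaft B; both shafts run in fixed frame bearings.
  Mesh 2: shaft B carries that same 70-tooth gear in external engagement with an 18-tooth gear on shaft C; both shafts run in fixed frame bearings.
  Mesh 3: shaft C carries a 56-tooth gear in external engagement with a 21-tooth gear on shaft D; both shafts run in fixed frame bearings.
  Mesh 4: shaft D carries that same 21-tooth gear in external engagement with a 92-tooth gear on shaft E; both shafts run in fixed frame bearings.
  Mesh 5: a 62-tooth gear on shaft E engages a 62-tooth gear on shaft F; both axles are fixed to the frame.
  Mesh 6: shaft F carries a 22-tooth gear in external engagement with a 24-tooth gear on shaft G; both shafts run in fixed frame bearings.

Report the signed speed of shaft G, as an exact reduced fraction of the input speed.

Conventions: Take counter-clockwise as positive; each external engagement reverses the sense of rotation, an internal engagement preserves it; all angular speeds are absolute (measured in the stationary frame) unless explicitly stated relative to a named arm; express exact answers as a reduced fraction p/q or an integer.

2387/1242

6-mesh fixed-axis compound train (all bearings frame-fixed)
mesh 1 [62T→70T]: |ω|/ω_in = 1×62/70 = 31/35, sense flips to −
mesh 2 [70T→18T]: |ω|/ω_in = (31/35)×70/18 = 31/9, sense flips to +
mesh 3 [56T→21T]: |ω|/ω_in = (31/9)×56/21 = 248/27, sense flips to −
mesh 4 [21T→92T]: |ω|/ω_in = (248/27)×21/92 = 434/207, sense flips to +
mesh 5 [62T→62T]: |ω|/ω_in = (434/207)×62/62 = 434/207, sense flips to −
mesh 6 [22T→24T]: |ω|/ω_in = (434/207)×22/24 = 2387/1242, sense flips to +
signed output speed (× input speed) = 2387/1242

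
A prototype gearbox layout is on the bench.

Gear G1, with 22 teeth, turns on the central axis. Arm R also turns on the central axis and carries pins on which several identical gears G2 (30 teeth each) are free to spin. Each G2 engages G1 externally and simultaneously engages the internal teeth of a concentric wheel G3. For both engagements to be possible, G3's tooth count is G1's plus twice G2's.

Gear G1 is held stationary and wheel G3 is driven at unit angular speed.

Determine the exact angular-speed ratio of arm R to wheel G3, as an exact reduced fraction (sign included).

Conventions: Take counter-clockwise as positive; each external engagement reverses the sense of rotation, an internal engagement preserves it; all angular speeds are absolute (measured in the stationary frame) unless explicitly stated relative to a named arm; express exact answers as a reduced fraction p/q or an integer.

topology: planetary set — G1 22T / G2 30T / G3 82T, arm = carrier (Willis)
ring teeth: 22 + 2·30 = 82
22(ω_sun−ω_arm) = −82(ω_ring−ω_arm),  ω_sun = 0, ω_ring = 1
22(0−ω_arm) = −82(1−ω_arm)  ⇒  104·ω_arm = 82  ⇒  ω_arm = 41/52
ω_out/ω_in = 41/52

41/52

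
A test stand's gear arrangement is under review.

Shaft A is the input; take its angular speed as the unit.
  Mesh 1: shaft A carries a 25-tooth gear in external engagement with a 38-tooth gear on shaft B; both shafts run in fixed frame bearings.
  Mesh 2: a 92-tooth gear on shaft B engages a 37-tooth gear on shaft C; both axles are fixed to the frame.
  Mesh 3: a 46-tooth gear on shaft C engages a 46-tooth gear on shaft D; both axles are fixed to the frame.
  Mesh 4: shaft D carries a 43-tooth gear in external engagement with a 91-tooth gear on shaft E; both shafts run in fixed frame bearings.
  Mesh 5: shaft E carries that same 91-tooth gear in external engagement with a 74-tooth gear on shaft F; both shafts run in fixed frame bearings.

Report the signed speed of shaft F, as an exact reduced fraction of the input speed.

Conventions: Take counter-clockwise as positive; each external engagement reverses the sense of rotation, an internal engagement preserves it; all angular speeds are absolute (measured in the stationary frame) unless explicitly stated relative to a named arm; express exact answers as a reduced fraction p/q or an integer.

5-mesh fixed-axis compound train (all bearings frame-fixed)
mesh 1 [25T→38T]: |ω|/ω_in = 1×25/38 = 25/38, sense flips to −
mesh 2 [92T→37T]: |ω|/ω_in = (25/38)×92/37 = 1150/703, sense flips to +
mesh 3 [46T→46T]: |ω|/ω_in = (1150/703)×46/46 = 1150/703, sense flips to −
mesh 4 [43T→91T]: |ω|/ω_in = (1150/703)×43/91 = 49450/63973, sense flips to +
mesh 5 [91T→74T]: |ω|/ω_in = (49450/63973)×91/74 = 24725/26011, sense flips to −
signed output speed (× input speed) = -24725/26011

-24725/26011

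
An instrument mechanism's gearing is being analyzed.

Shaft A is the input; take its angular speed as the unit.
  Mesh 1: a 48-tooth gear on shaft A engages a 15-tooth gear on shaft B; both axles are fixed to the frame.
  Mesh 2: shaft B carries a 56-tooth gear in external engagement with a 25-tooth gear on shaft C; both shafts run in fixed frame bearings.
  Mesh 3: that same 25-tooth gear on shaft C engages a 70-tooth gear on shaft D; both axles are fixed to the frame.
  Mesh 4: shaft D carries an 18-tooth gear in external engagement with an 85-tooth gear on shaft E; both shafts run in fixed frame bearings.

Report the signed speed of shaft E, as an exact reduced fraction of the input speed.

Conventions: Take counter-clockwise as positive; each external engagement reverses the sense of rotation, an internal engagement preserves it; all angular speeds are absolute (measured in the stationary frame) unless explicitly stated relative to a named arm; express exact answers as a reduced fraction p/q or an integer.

1152/2125

4-mesh fixed-axis compound train (all bearings frame-fixed)
mesh 1 [48T→15T]: |ω|/ω_in = 1×48/15 = 16/5, sense flips to −
mesh 2 [56T→25T]: |ω|/ω_in = (16/5)×56/25 = 896/125, sense flips to +
mesh 3 [25T→70T]: |ω|/ω_in = (896/125)×25/70 = 64/25, sense flips to −
mesh 4 [18T→85T]: |ω|/ω_in = (64/25)×18/85 = 1152/2125, sense flips to +
signed output speed (× input speed) = 1152/2125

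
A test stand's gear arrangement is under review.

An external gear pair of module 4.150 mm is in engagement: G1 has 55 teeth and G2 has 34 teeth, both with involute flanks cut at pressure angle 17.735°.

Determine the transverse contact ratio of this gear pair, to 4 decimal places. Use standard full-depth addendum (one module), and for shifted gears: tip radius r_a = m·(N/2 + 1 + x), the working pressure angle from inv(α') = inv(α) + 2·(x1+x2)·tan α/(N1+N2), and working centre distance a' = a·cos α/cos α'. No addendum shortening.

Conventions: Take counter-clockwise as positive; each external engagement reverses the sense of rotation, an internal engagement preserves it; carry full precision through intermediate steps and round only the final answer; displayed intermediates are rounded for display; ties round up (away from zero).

1.8513

class = single-mesh tooth geometry [involute pair 55T × 34T, m = 4.150]
base radii: r_b1 = 108.701276, r_b2 = 67.197152
tip radii: r_a1 = 118.275000, r_a2 = 74.700000
no profile shift: α' = α, a' = a
action lengths: √(r_a1²−r_b1²) = 46.615537, √(r_a2²−r_b2²) = 32.628710
base pitch p_b = π·m·cos α = 12.418005
CR = (46.615537 + 32.628710 − 184.675000·sin 17.73500°)/12.418005 = 1.851302
contact ratio ≈ 1.8513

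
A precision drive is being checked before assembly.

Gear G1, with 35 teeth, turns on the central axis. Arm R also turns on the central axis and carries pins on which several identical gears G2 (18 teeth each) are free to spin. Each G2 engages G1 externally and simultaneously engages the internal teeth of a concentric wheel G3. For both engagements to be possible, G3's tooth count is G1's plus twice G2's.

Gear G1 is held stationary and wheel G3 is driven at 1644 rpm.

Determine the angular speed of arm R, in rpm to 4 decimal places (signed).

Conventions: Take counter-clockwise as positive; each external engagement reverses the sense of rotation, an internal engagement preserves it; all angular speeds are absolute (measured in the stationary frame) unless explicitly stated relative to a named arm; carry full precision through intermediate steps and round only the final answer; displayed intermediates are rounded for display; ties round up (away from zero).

+1101.1698 rpm

topology: planetary set — G1 35T / G2 18T / G3 71T, arm = carrier (Willis)
normalise by the input: solve with ω_ring = 1, then scale by 1644 rpm
ring teeth: 35 + 2·18 = 71
35(ω_sun−ω_arm) = −71(ω_ring−ω_arm),  ω_sun = 0, ω_ring = 1
35(0−ω_arm) = −71(1−ω_arm)  ⇒  106·ω_arm = 71  ⇒  ω_arm = 71/106
scale: ω_arm = 71/106 × 1644 rpm = +1101.1698 rpm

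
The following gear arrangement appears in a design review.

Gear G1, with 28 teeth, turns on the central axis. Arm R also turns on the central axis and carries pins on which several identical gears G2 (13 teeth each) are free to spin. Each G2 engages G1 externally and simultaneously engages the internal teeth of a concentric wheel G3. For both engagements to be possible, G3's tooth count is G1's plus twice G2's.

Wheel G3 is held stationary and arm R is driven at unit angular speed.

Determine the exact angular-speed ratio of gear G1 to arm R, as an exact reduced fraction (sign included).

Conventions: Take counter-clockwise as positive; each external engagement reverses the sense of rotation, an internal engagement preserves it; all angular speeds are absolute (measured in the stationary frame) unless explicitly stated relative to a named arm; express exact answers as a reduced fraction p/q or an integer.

41/14

planetary set (28T centre, 13T on arm, 54T internal) — Willis relation
ring teeth: 28 + 2·13 = 54
28(ω_sun−ω_arm) = −54(ω_ring−ω_arm),  ω_ring = 0, ω_arm = 1
ω_sun = 1 − (54/28)(0−1) = 41/14
ω_out/ω_in = 41/14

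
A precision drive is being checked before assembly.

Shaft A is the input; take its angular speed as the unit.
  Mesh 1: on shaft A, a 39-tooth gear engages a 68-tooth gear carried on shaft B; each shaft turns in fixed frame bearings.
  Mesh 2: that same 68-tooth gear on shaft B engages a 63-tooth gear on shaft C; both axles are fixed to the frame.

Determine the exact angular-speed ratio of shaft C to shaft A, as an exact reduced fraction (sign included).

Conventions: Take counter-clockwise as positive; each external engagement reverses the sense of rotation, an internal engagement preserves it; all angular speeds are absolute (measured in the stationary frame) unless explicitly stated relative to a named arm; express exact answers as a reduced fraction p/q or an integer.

class = fixed-axis compound train [2 meshes; 2 ratios multiply, 2 sense flips]
mesh 1 [39T→68T]: running ratio 39/68, sense −
mesh 2 [68T→63T]: running ratio 13/21, sense +
ω_out/ω_in = 13/21

13/21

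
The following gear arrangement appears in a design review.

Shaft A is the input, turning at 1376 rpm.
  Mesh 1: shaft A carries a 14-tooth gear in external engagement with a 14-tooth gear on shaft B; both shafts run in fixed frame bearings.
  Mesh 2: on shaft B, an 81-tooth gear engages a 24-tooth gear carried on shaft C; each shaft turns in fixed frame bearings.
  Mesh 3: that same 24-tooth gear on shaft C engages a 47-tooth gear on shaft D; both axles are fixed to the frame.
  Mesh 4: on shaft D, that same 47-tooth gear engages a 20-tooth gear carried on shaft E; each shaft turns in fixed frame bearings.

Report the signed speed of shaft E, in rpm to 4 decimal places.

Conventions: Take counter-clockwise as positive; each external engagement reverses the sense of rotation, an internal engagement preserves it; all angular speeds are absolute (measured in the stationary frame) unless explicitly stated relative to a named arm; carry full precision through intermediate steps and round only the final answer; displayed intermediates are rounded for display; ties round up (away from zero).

+5572.8000 rpm

topology: fixed-axis compound train — 4 meshes, A→E
mesh 1 [14T→14T]: ω = 1376.0000×14/14 = 1376.0000 rpm, sense flips to −
mesh 2 [81T→24T]: ω = 1376.0000×81/24 = 4644.0000 rpm, sense flips to +
mesh 3 [24T→47T]: ω = 4644.0000×24/47 = 2371.4043 rpm, sense flips to −
mesh 4 [47T→20T]: ω = 2371.4043×47/20 = 5572.8000 rpm, sense flips to +
signed output speed = +5572.8000 rpm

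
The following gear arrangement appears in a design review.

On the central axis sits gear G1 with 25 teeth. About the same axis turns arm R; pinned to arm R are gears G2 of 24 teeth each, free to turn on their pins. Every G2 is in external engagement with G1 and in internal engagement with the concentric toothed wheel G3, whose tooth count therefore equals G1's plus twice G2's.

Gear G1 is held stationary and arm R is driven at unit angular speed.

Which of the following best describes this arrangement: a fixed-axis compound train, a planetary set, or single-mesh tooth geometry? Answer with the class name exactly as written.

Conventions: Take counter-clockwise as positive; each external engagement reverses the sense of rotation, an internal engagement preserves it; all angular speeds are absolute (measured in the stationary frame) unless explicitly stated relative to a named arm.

class = planetary set [G3 = 25+2·24 = 73; Willis about the carrier]
classification: planetary set

planetary set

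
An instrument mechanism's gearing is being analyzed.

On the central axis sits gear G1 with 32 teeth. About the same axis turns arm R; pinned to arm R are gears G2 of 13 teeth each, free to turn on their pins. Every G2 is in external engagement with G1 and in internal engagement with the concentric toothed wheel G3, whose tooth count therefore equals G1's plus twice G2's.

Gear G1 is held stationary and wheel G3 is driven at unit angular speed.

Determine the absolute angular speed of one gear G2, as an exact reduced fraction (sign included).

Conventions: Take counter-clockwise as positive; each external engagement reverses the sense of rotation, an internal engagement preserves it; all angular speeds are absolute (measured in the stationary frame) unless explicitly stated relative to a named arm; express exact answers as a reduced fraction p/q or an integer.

29/13

topology: planetary set — G1 32T / G2 13T / G3 58T, arm = carrier (Willis)
ring teeth: 32 + 2·13 = 58
32(ω_sun−ω_arm) = −58(ω_ring−ω_arm),  ω_sun = 0, ω_ring = 1
32(0−ω_arm) = −58(1−ω_arm)  ⇒  90·ω_arm = 58  ⇒  ω_arm = 29/45
sun–planet mesh: 32·(0−29/45) = −13·(ω_p−ω_arm)  ⇒  ω_p−ω_arm = 928/585
ω_p = 29/45 + 928/585 = 29/13
exact speed ratio = 29/13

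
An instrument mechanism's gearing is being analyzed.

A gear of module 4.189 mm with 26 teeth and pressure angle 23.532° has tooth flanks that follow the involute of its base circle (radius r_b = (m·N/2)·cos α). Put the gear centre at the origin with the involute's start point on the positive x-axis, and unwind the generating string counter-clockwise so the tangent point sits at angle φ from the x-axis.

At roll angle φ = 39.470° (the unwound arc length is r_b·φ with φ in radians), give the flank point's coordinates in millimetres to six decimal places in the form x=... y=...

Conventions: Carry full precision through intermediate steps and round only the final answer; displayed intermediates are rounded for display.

single-mesh involute tooth geometry (26T wheel at module 4.189)
pitch radius r_p = m·N/2 = 4.189·26/2 = 54.457000
base radius r_b = r_p·cos α = 54.457000·cos 23.532° = 49.928205
roll angle φ = 39.470° = 0.68888146 rad
x = r_b·(cos φ + φ·sin φ) = 60.406220
y = r_b·(sin φ − φ·cos φ) = 5.186886

x=60.406220 y=5.186886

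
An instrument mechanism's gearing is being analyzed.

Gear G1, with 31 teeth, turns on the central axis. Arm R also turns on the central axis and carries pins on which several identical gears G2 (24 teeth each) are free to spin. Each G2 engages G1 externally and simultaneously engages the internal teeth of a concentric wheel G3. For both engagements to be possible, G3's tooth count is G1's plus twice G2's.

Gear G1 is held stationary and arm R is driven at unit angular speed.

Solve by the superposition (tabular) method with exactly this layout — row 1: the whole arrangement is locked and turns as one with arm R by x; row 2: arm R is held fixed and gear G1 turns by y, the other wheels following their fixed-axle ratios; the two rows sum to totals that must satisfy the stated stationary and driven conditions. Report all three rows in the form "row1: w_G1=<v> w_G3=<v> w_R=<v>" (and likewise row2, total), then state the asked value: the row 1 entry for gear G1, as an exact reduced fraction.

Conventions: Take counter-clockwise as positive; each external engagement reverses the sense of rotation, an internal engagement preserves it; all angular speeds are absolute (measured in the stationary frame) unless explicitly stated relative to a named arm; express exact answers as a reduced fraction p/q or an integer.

row1: w_G1=1 w_G3=1 w_R=1
row2: w_G1=-1 w_G3=31/79 w_R=0
total: w_G1=0 w_G3=110/79 w_R=1
asked value: 1

class = planetary set [G3 = 31+2·24 = 79; Willis about the carrier]
row 1 — lock + rotate with arm: ω_sun = ω_ring = ω_arm = x
row 2: sun turns y, ring = −(31/79)·y, arm 0
boundary: total ω_sun = x + y = 0 and total ω_arm = x = 1  ⇒  y = -1, x = 1
row 2 ring = −(31/79)·(-1) = 31/79
totals (row 1 + row 2): sun 1 + (-1) = 0, ring 1 + 31/79 = 110/79, arm 1 + 0 = 1
asked cell (row1, sun) = 1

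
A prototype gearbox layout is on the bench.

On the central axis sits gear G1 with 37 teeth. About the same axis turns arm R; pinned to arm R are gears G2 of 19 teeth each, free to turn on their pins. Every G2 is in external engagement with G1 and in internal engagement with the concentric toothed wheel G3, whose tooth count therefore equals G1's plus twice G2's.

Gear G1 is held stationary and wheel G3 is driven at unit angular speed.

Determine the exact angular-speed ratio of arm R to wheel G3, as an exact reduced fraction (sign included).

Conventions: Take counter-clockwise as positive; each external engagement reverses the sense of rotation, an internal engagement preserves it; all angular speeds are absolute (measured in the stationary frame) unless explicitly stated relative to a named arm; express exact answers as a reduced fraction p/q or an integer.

recognized (axles ride arm R): planetary set, 37/19/75 teeth
ring teeth: 37 + 2·19 = 75
37(ω_sun−ω_arm) = −75(ω_ring−ω_arm),  ω_sun = 0, ω_ring = 1
37(0−ω_arm) = −75(1−ω_arm)  ⇒  112·ω_arm = 75  ⇒  ω_arm = 75/112
ω_out/ω_in = 75/112

75/112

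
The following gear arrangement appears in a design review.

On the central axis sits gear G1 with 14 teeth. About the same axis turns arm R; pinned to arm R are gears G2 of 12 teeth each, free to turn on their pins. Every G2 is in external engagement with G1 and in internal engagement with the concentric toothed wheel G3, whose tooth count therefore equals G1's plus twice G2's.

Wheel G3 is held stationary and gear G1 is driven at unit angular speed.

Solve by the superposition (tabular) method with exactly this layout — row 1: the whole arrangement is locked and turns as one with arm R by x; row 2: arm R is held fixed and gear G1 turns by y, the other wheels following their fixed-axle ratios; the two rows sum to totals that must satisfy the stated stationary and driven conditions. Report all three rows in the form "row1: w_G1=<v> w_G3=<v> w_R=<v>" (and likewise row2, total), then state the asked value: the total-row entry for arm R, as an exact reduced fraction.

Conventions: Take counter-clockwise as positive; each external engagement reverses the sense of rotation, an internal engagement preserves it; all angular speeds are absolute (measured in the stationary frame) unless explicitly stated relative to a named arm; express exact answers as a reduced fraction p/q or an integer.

class = planetary set [G3 = 14+2·12 = 38; Willis about the carrier]
superposition row 1 [locked train]: every member turns x
row 2: sun turns y, ring = −(14/38)·y, arm 0
boundary: total ω_ring = x − (14/38)·y = 0 and total ω_sun = x + y = 1  ⇒  y = 19/26, x = 7/26
row 2 ring = −(14/38)·19/26 = -7/26
totals (row 1 + row 2): sun 7/26 + 19/26 = 1, ring 7/26 + (-7/26) = 0, arm 7/26 + 0 = 7/26
asked cell (total, arm) = 7/26

row1: w_G1=7/26 w_G3=7/26 w_R=7/26
row2: w_G1=19/26 w_G3=-7/26 w_R=0
total: w_G1=1 w_G3=0 w_R=7/26
asked value: 7/26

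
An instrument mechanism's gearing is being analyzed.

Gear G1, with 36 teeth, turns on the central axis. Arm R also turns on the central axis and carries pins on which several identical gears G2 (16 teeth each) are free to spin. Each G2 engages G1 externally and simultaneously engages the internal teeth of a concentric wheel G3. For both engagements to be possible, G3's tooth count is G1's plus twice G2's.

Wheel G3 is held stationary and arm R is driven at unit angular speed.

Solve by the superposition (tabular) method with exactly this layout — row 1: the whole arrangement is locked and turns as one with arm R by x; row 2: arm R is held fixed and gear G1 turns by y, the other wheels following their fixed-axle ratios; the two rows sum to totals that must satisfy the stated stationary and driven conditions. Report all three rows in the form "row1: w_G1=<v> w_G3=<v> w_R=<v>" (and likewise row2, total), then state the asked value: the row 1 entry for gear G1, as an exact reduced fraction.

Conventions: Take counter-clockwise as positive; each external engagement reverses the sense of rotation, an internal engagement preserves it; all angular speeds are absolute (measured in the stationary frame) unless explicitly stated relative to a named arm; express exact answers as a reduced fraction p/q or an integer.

topology: planetary set — G1 36T / G2 16T / G3 68T, arm = carrier (Willis)
row 1: whole set turns with the arm by x
superposition row 2 [arm held]: sun y, ring −(36/68)·y, arm 0
boundary: total ω_ring = x − (36/68)·y = 0 and total ω_arm = x = 1  ⇒  y = 17/9, x = 1
row 2 ring = −(36/68)·17/9 = -1
totals (row 1 + row 2): sun 1 + 17/9 = 26/9, ring 1 + (-1) = 0, arm 1 + 0 = 1
asked cell (row1, sun) = 1

row1: w_G1=1 w_G3=1 w_R=1
row2: w_G1=17/9 w_G3=-1 w_R=0
total: w_G1=26/9 w_G3=0 w_R=1
asked value: 1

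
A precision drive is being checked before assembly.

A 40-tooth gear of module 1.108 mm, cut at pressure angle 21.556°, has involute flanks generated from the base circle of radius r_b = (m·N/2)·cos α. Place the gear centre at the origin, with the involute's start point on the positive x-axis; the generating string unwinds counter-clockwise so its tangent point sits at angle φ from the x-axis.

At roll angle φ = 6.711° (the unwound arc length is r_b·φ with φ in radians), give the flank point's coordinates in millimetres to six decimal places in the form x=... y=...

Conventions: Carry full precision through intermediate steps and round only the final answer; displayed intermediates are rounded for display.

class = single-mesh tooth geometry [base-circle involute, m = 1.108, 40T]
pitch radius r_p = m·N/2 = 1.108·40/2 = 22.160000
base radius r_b = r_p·cos α = 22.160000·cos 21.556° = 20.610105
roll angle φ = 6.711° = 0.11712905 rad
x = r_b·(cos φ + φ·sin φ) = 20.750998
y = r_b·(sin φ − φ·cos φ) = 0.011024

x=20.750998 y=0.011024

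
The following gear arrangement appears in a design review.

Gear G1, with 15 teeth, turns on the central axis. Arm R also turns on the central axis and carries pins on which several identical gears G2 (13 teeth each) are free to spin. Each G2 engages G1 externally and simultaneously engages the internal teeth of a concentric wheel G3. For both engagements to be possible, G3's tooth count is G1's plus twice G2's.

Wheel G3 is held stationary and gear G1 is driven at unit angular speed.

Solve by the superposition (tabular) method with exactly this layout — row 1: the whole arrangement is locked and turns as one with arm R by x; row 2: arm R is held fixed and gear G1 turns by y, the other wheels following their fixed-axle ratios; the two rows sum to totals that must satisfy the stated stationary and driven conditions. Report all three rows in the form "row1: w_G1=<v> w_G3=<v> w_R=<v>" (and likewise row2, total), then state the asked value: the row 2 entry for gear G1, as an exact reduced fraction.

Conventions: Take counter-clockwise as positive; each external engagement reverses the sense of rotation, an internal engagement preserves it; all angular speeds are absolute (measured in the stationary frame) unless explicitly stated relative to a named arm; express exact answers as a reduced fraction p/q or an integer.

topology: planetary set — G1 15T / G2 13T / G3 41T, arm = carrier (Willis)
superposition row 1 [locked train]: every member turns x
row 2 (arm held, sun turns y): ω_ring = −(15/41)·y, ω_arm = 0
boundary: total ω_ring = x − (15/41)·y = 0 and total ω_sun = x + y = 1  ⇒  y = 41/56, x = 15/56
row 2 ring = −(15/41)·41/56 = -15/56
totals (row 1 + row 2): sun 15/56 + 41/56 = 1, ring 15/56 + (-15/56) = 0, arm 15/56 + 0 = 15/56
asked cell (row2, sun) = 41/56

row1: w_G1=15/56 w_G3=15/56 w_R=15/56
row2: w_G1=41/56 w_G3=-15/56 w_R=0
total: w_G1=1 w_G3=0 w_R=15/56
asked value: 41/56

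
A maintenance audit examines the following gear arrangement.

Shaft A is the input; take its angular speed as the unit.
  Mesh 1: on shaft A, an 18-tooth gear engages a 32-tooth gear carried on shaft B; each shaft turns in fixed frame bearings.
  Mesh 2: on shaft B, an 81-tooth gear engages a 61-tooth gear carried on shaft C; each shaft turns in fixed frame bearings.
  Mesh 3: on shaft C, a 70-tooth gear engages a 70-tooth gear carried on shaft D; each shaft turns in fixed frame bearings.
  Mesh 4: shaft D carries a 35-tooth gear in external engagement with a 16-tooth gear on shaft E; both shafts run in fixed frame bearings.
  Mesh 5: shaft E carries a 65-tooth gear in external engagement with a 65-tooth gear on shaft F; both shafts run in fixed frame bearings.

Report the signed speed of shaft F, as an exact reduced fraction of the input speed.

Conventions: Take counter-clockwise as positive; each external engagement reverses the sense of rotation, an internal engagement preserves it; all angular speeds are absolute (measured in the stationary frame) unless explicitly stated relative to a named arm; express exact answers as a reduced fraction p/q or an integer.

5-mesh fixed-axis compound train (all bearings frame-fixed)
mesh 1 [18T→32T]: |ω|/ω_in = 1×18/32 = 9/16, sense flips to −
mesh 2 [81T→61T]: |ω|/ω_in = (9/16)×81/61 = 729/976, sense flips to +
mesh 3 [70T→70T]: |ω|/ω_in = (729/976)×70/70 = 729/976, sense flips to −
mesh 4 [35T→16T]: |ω|/ω_in = (729/976)×35/16 = 25515/15616, sense flips to +
mesh 5 [65T→65T]: |ω|/ω_in = (25515/15616)×65/65 = 25515/15616, sense flips to −
signed output speed (× input speed) = -25515/15616

-25515/15616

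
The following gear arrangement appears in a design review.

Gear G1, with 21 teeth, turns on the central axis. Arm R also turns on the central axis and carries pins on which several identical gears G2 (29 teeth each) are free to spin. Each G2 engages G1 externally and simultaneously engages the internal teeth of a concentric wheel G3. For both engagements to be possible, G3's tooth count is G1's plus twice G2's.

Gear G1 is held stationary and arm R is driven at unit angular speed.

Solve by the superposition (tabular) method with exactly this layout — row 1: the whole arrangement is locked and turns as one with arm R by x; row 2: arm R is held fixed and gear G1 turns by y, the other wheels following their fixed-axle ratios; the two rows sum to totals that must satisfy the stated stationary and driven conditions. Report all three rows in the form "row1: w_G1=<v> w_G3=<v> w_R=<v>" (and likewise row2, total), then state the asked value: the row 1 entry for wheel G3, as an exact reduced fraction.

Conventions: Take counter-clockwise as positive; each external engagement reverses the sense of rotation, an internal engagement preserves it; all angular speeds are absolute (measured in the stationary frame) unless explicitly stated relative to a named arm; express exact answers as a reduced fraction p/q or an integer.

row1: w_G1=1 w_G3=1 w_R=1
row2: w_G1=-1 w_G3=21/79 w_R=0
total: w_G1=0 w_G3=100/79 w_R=1
asked value: 1

topology: planetary set — G1 21T / G2 29T / G3 79T, arm = carrier (Willis)
superposition row 1 [locked train]: every member turns x
row 2 (arm held, sun turns y): ω_ring = −(21/79)·y, ω_arm = 0
boundary: total ω_sun = x + y = 0 and total ω_arm = x = 1  ⇒  y = -1, x = 1
row 2 ring = −(21/79)·(-1) = 21/79
totals (row 1 + row 2): sun 1 + (-1) = 0, ring 1 + 21/79 = 100/79, arm 1 + 0 = 1
asked cell (row1, ring) = 1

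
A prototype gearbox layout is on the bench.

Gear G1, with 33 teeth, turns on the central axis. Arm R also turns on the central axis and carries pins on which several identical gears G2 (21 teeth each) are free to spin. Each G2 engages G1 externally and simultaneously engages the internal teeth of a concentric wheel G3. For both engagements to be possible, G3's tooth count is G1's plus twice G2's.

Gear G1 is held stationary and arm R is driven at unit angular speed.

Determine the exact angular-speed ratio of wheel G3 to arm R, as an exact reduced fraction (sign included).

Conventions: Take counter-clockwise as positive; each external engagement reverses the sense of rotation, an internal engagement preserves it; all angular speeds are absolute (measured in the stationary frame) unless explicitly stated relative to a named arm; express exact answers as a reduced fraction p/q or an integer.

recognized (axles ride arm R): planetary set, 33/21/75 teeth
ring teeth: 33 + 2·21 = 75
33(ω_sun−ω_arm) = −75(ω_ring−ω_arm),  ω_sun = 0, ω_arm = 1
ω_ring = 1 − (33/75)(0−1) = 36/25
ω_out/ω_in = 36/25

36/25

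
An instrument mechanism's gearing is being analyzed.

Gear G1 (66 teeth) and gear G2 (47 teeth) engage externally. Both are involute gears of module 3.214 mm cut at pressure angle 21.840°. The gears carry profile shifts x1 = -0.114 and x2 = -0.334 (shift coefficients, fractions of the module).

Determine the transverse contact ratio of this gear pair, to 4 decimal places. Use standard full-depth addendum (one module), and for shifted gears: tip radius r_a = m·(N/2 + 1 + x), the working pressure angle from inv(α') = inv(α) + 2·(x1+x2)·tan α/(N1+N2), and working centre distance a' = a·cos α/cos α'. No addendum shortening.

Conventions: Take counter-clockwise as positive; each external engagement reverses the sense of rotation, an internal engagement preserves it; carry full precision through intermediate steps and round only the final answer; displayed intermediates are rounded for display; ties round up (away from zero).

topology: single-mesh involute geometry — m = 3.214, 66T/47T pair
base radii: r_b1 = 98.449542, r_b2 = 70.108007
tip radii: r_a1 = 108.909604, r_a2 = 77.669524
inv(α') = inv(21.840°) + 2·(-0.114-0.334)·tan α/(66+47) = 0.01642372  ⇒  α' = 20.63492°
a' = a·cos α / cos α' = 181.5910·cos 21.840°/cos 20.63492° = 180.112688
action lengths: √(r_a1²−r_b1²) = 46.572412, √(r_a2²−r_b2²) = 33.427867
base pitch p_b = π·m·cos α = 9.372374
CR = (46.572412 + 33.427867 − 180.112688·sin 20.63492°)/9.372374 = 1.763310
contact ratio ≈ 1.7633

1.7633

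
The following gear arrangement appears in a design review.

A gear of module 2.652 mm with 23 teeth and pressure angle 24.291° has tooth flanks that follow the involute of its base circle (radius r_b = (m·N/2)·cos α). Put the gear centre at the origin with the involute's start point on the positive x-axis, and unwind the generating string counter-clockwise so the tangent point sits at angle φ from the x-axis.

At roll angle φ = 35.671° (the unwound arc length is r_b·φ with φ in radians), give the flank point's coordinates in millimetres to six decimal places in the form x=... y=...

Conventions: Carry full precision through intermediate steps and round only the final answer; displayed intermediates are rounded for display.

x=32.674315 y=2.150512

class = single-mesh tooth geometry [base-circle involute, m = 2.652, 23T]
pitch radius r_p = m·N/2 = 2.652·23/2 = 30.498000
base radius r_b = r_p·cos α = 30.498000·cos 24.291° = 27.797948
roll angle φ = 35.671° = 0.62257640 rad
x = r_b·(cos φ + φ·sin φ) = 32.674315
y = r_b·(sin φ − φ·cos φ) = 2.150512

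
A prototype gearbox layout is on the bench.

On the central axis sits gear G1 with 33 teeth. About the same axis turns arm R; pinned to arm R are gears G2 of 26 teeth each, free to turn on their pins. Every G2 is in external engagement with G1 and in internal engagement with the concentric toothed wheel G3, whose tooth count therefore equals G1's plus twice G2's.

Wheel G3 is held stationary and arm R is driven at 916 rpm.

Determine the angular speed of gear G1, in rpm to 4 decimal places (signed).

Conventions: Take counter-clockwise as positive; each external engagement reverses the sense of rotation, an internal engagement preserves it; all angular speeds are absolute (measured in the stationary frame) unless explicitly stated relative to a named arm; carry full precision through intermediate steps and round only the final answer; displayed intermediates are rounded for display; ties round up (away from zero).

topology: planetary set — G1 33T / G2 26T / G3 85T, arm = carrier (Willis)
normalise by the input: solve with ω_arm = 1, then scale by 916 rpm
ring teeth: 33 + 2·26 = 85
33(ω_sun−ω_arm) = −85(ω_ring−ω_arm),  ω_ring = 0, ω_arm = 1
ω_sun = 1 − (85/33)(0−1) = 118/33
scale: ω_sun = 118/33 × 916 rpm = +3275.3939 rpm

+3275.3939 rpm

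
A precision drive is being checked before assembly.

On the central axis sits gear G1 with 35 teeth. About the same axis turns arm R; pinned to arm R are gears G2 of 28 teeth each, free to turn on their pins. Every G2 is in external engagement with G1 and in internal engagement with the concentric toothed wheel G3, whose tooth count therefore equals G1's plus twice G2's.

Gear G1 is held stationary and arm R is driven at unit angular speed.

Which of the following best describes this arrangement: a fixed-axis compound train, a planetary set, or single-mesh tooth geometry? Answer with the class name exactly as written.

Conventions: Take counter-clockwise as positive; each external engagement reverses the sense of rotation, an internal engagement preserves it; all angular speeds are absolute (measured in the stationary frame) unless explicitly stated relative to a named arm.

planetary set

class = planetary set [G3 = 35+2·28 = 91; Willis about the carrier]
classification: planetary set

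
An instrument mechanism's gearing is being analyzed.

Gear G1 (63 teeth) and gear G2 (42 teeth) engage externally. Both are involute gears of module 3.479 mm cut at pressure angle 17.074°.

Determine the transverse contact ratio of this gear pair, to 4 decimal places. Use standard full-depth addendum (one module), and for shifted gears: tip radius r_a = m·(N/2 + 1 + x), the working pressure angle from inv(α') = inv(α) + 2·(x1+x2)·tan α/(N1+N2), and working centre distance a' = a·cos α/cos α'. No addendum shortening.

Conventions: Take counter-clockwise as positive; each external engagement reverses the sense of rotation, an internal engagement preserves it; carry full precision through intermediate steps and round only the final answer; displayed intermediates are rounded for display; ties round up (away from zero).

class = single-mesh tooth geometry [involute pair 63T × 42T, m = 3.479]
base radii: r_b1 = 104.758535, r_b2 = 69.839023
tip radii: r_a1 = 113.067500, r_a2 = 76.538000
no profile shift: α' = α, a' = a
action lengths: √(r_a1²−r_b1²) = 42.543025, √(r_a2²−r_b2²) = 31.314155
base pitch p_b = π·m·cos α = 10.447893
CR = (42.543025 + 31.314155 − 182.647500·sin 17.07400°)/10.447893 = 1.936340
contact ratio ≈ 1.9363

1.9363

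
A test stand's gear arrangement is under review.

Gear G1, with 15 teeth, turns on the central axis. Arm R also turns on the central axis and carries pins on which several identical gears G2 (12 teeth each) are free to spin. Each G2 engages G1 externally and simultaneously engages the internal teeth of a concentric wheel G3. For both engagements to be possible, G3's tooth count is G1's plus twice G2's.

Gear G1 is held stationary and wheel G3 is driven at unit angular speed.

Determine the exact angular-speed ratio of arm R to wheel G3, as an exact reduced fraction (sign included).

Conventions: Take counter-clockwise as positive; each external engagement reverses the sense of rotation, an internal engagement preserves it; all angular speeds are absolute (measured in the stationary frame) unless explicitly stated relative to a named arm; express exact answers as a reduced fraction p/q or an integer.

13/18

planetary set (15T centre, 12T on arm, 39T internal) — Willis relation
ring teeth: 15 + 2·12 = 39
15(ω_sun−ω_arm) = −39(ω_ring−ω_arm),  ω_sun = 0, ω_ring = 1
15(0−ω_arm) = −39(1−ω_arm)  ⇒  54·ω_arm = 39  ⇒  ω_arm = 13/18
ω_out/ω_in = 13/18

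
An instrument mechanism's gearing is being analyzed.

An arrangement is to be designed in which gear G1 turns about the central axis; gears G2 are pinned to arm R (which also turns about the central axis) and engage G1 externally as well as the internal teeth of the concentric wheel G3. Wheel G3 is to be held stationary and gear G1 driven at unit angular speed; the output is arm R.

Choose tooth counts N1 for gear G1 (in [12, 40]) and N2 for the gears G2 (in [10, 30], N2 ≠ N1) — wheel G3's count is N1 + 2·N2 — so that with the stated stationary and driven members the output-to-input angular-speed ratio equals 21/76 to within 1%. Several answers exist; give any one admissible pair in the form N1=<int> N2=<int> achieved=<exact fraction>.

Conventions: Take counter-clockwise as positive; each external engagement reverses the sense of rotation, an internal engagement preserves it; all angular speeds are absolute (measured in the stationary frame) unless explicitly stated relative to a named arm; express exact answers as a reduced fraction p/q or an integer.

topology: planetary set — design target 21/76, arm = carrier (Willis)
Willis with ω_ring = 0: ω_arm/ω_sun = N1/(N1+N3); set equal to 21/76  ⇒  N3/N1 = 1/(21/76) − 1 = 55/21
N3 = N1 + 2·N2  ⇒  N2/N1 = (N3/N1 − 1)/2 = (55/21 − 1)/2 = 17/21
smallest multiple with N1 ≥ 12 and N2 ≥ 10: k = 1  ⇒  N1 = 1·21 = 21, N2 = 1·17 = 17 (N1 ≤ 40, N2 ≤ 30, N2 ≠ N1 ✓), N3 = 21 + 2·17 = 55
check: N1/(N1+N3) with N1 = 21, N3 = 55 gives 21/76; |achieved − target| = 0 ≤ 21/7600 ✓

N1=21 N2=17 achieved=21/76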